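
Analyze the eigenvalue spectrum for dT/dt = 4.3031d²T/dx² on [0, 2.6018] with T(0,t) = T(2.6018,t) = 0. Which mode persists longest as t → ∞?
Eigenvalues: λₙ = 4.3031n²π²/2.6018².
First three modes:
  n=1: λ₁ = 4.3031π²/2.6018² ≈ 6.274
  n=2: λ₂ = 17.2124π²/2.6018² ≈ 25.095 (4× faster decay)
  n=3: λ₃ = 38.7279π²/2.6018² ≈ 56.465 (9× faster decay)
As t → ∞, higher modes decay exponentially faster. The n=1 mode dominates: T ~ c₁ sin(πx/2.6018) e^{-λ₁t}.
Decay rate: λ₁ = 4.3031π²/2.6018² ≈ 6.274.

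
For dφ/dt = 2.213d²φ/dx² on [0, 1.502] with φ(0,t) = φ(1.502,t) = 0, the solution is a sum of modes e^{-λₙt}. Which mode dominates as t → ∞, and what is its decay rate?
Eigenvalues: λₙ = 2.213n²π²/1.502².
First three modes:
  n=1: λ₁ = 2.213π²/1.502² ≈ 9.681
  n=2: λ₂ = 8.852π²/1.502² ≈ 38.726 (4× faster decay)
  n=3: λ₃ = 19.917π²/1.502² ≈ 87.133 (9× faster decay)
As t → ∞, higher modes decay exponentially faster. The n=1 mode dominates: φ ~ c₁ sin(πx/1.502) e^{-λ₁t}.
Decay rate: λ₁ = 2.213π²/1.502² ≈ 9.681.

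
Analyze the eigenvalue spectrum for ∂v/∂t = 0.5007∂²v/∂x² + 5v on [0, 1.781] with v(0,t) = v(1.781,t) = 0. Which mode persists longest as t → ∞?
Eigenvalues: λₙ = 0.5007n²π²/1.781² - 5.
First three modes:
  n=1: λ₁ = 0.5007π²/1.781² - 5 ≈ -3.442
  n=2: λ₂ = 2.0028π²/1.781² - 5 ≈ 1.232
  n=3: λ₃ = 4.5063π²/1.781² - 5 ≈ 9.021
Since 0.5007π²/1.781² ≈ 1.558 < 5, λ₁ < 0.
The n=1 mode grows fastest (−λₙ is largest for n=1) → dominates.
Asymptotic: v ~ c₁ sin(πx/1.781) e^{3.442t} (exponential growth at rate −λ₁ ≈ 3.442).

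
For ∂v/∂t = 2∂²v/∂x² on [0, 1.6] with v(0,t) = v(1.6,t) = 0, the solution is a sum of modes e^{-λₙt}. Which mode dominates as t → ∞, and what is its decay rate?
Eigenvalues: λₙ = 2n²π²/1.6².
First three modes:
  n=1: λ₁ = 2π²/1.6² ≈ 7.711
  n=2: λ₂ = 8π²/1.6² ≈ 30.843 (4× faster decay)
  n=3: λ₃ = 18π²/1.6² ≈ 69.396 (9× faster decay)
As t → ∞, higher modes decay exponentially faster. The n=1 mode dominates: v ~ c₁ sin(πx/1.6) e^{-λ₁t}.
Decay rate: λ₁ = 2π²/1.6² ≈ 7.711.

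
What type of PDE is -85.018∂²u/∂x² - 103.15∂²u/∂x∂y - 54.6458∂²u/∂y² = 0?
With A = -85.018, B = -103.15, C = -54.6458, the discriminant is -7943.5839976. This is an elliptic PDE.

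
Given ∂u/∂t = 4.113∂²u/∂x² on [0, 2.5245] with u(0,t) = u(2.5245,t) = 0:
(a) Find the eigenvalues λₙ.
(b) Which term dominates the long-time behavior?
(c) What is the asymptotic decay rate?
Eigenvalues: λₙ = 4.113n²π²/2.5245².
First three modes:
  n=1: λ₁ = 4.113π²/2.5245² ≈ 6.37
  n=2: λ₂ = 16.452π²/2.5245² ≈ 25.478 (4× faster decay)
  n=3: λ₃ = 37.017π²/2.5245² ≈ 57.326 (9× faster decay)
As t → ∞, higher modes decay exponentially faster. The n=1 mode dominates: u ~ c₁ sin(πx/2.5245) e^{-λ₁t}.
Decay rate: λ₁ = 4.113π²/2.5245² ≈ 6.37.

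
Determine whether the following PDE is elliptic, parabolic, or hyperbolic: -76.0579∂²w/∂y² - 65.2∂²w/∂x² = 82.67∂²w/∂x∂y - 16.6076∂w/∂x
Rewriting in standard form: -65.2∂²w/∂x² - 82.67∂²w/∂x∂y - 76.0579∂²w/∂y² + 16.6076∂w/∂x = 0. Coefficients: A = -65.2, B = -82.67, C = -76.0579. B² - 4AC = -13001.57142, which is negative, so the equation is elliptic.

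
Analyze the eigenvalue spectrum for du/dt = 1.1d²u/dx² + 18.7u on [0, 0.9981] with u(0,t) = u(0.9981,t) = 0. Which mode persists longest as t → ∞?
Eigenvalues: λₙ = 1.1n²π²/0.9981² - 18.7.
First three modes:
  n=1: λ₁ = 1.1π²/0.9981² - 18.7 ≈ -7.802
  n=2: λ₂ = 4.4π²/0.9981² - 18.7 ≈ 24.892
  n=3: λ₃ = 9.9π²/0.9981² - 18.7 ≈ 79.381
Since 1.1π²/0.9981² ≈ 10.898 < 18.7, λ₁ < 0.
The n=1 mode grows fastest (−λₙ is largest for n=1) → dominates.
Asymptotic: u ~ c₁ sin(πx/0.9981) e^{7.802t} (exponential growth at rate −λ₁ ≈ 7.802).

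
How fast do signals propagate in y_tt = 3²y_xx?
Speed = 3. Information travels along characteristics x = x₀ ± 3t.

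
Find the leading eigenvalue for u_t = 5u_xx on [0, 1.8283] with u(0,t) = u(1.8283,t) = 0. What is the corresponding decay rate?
Eigenvalues: λₙ = 5n²π²/1.8283².
First three modes:
  n=1: λ₁ = 5π²/1.8283² ≈ 14.763
  n=2: λ₂ = 20π²/1.8283² ≈ 59.052 (4× faster decay)
  n=3: λ₃ = 45π²/1.8283² ≈ 132.867 (9× faster decay)
As t → ∞, higher modes decay exponentially faster. The n=1 mode dominates: u ~ c₁ sin(πx/1.8283) e^{-λ₁t}.
Decay rate: λ₁ = 5π²/1.8283² ≈ 14.763.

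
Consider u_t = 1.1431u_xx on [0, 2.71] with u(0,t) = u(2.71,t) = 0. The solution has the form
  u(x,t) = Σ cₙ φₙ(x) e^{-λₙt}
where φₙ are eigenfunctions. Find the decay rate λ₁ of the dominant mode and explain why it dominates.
Eigenvalues: λₙ = 1.1431n²π²/2.71².
First three modes:
  n=1: λ₁ = 1.1431π²/2.71² ≈ 1.536
  n=2: λ₂ = 4.5724π²/2.71² ≈ 6.145 (4× faster decay)
  n=3: λ₃ = 10.2879π²/2.71² ≈ 13.826 (9× faster decay)
As t → ∞, higher modes decay exponentially faster. The n=1 mode dominates: u ~ c₁ sin(πx/2.71) e^{-λ₁t}.
Decay rate: λ₁ = 1.1431π²/2.71² ≈ 1.536.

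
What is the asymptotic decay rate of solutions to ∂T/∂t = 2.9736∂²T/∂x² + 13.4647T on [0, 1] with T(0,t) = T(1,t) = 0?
Eigenvalues: λₙ = 2.9736n²π²/1² - 13.4647.
First three modes:
  n=1: λ₁ = 2.9736π² - 13.4647 ≈ 15.884
  n=2: λ₂ = 11.8944π² - 13.4647 ≈ 103.928
  n=3: λ₃ = 26.7624π² - 13.4647 ≈ 250.67
Since 2.9736π² ≈ 29.348 > 13.4647, all λₙ > 0.
The n=1 mode decays slowest → dominates as t → ∞.
Asymptotic: T ~ c₁ sin(πx/1) e^{-λ₁t} with decay rate λ₁ ≈ 15.884.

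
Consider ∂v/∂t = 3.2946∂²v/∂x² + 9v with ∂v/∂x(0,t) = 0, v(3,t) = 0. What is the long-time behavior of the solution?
As t → ∞, v grows unboundedly. Reaction dominates diffusion (r=9 > κπ²/(4L²)≈0.9); solution grows exponentially.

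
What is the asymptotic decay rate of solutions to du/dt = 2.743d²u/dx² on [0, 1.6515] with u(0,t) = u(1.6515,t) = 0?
Eigenvalues: λₙ = 2.743n²π²/1.6515².
First three modes:
  n=1: λ₁ = 2.743π²/1.6515² ≈ 9.926
  n=2: λ₂ = 10.972π²/1.6515² ≈ 39.703 (4× faster decay)
  n=3: λ₃ = 24.687π²/1.6515² ≈ 89.333 (9× faster decay)
As t → ∞, higher modes decay exponentially faster. The n=1 mode dominates: u ~ c₁ sin(πx/1.6515) e^{-λ₁t}.
Decay rate: λ₁ = 2.743π²/1.6515² ≈ 9.926.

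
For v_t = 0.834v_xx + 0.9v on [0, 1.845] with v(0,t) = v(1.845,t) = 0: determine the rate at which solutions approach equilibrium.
Eigenvalues: λₙ = 0.834n²π²/1.845² - 0.9.
First three modes:
  n=1: λ₁ = 0.834π²/1.845² - 0.9 ≈ 1.518
  n=2: λ₂ = 3.336π²/1.845² - 0.9 ≈ 8.772
  n=3: λ₃ = 7.506π²/1.845² - 0.9 ≈ 20.863
Since 0.834π²/1.845² ≈ 2.418 > 0.9, all λₙ > 0.
The n=1 mode decays slowest → dominates as t → ∞.
Asymptotic: v ~ c₁ sin(πx/1.845) e^{-λ₁t} with decay rate λ₁ ≈ 1.518.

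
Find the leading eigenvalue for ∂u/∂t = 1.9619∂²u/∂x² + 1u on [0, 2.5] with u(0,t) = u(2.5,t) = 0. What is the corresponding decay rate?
Eigenvalues: λₙ = 1.9619n²π²/2.5² - 1.
First three modes:
  n=1: λ₁ = 1.9619π²/2.5² - 1 ≈ 2.098
  n=2: λ₂ = 7.8476π²/2.5² - 1 ≈ 11.392
  n=3: λ₃ = 17.6571π²/2.5² - 1 ≈ 26.883
Since 1.9619π²/2.5² ≈ 3.098 > 1, all λₙ > 0.
The n=1 mode decays slowest → dominates as t → ∞.
Asymptotic: u ~ c₁ sin(πx/2.5) e^{-λ₁t} with decay rate λ₁ ≈ 2.098.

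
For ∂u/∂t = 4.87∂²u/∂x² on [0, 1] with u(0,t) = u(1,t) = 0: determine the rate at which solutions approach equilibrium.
Eigenvalues: λₙ = 4.87n²π².
First three modes:
  n=1: λ₁ = 4.87π² ≈ 48.065
  n=2: λ₂ = 19.48π² ≈ 192.26 (4× faster decay)
  n=3: λ₃ = 43.83π² ≈ 432.585 (9× faster decay)
As t → ∞, higher modes decay exponentially faster. The n=1 mode dominates: u ~ c₁ sin(πx) e^{-λ₁t}.
Decay rate: λ₁ = 4.87π² ≈ 48.065.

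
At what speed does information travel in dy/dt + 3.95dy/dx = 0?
Speed = 3.95. Information travels along x - 3.95t = const (rightward).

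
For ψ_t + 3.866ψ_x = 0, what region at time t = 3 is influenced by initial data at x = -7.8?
At x = 3.798. The characteristic carries data from (-7.8, 0) to (3.798, 3).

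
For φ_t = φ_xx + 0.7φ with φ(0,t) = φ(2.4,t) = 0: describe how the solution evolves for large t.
φ → 0. Diffusion dominates reaction (r=0.7 < κπ²/L²≈1.71); solution decays.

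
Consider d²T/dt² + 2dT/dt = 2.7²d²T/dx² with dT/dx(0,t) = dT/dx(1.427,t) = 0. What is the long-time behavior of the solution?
As t → ∞, T → constant (steady state). Damping (γ=2) dissipates the nonconstant modes; with Neumann BCs the spatial average obeys M''+γM'=0 and tends to a finite limit.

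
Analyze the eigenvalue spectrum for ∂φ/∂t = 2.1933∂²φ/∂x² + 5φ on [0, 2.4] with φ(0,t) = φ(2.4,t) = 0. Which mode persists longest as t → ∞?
Eigenvalues: λₙ = 2.1933n²π²/2.4² - 5.
First three modes:
  n=1: λ₁ = 2.1933π²/2.4² - 5 ≈ -1.242
  n=2: λ₂ = 8.7732π²/2.4² - 5 ≈ 10.033
  n=3: λ₃ = 19.7397π²/2.4² - 5 ≈ 28.823
Since 2.1933π²/2.4² ≈ 3.758 < 5, λ₁ < 0.
The n=1 mode grows fastest (−λₙ is largest for n=1) → dominates.
Asymptotic: φ ~ c₁ sin(πx/2.4) e^{1.242t} (exponential growth at rate −λ₁ ≈ 1.242).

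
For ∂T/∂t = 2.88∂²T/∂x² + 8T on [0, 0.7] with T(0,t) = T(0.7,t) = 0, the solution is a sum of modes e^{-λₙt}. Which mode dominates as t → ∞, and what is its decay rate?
Eigenvalues: λₙ = 2.88n²π²/0.7² - 8.
First three modes:
  n=1: λ₁ = 2.88π²/0.7² - 8 ≈ 50.009
  n=2: λ₂ = 11.52π²/0.7² - 8 ≈ 224.036
  n=3: λ₃ = 25.92π²/0.7² - 8 ≈ 514.082
Since 2.88π²/0.7² ≈ 58.009 > 8, all λₙ > 0.
The n=1 mode decays slowest → dominates as t → ∞.
Asymptotic: T ~ c₁ sin(πx/0.7) e^{-λ₁t} with decay rate λ₁ ≈ 50.009.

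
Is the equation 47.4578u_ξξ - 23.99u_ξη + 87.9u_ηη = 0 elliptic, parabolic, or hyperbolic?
Computing B² - 4AC with A = 47.4578, B = -23.99, C = 87.9: discriminant = -16110.64238 (negative). Answer: elliptic.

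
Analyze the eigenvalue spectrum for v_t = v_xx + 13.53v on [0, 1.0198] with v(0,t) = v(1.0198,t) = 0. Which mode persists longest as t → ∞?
Eigenvalues: λₙ = n²π²/1.0198² - 13.53.
First three modes:
  n=1: λ₁ = π²/1.0198² - 13.53 ≈ -4.04
  n=2: λ₂ = 4π²/1.0198² - 13.53 ≈ 24.43
  n=3: λ₃ = 9π²/1.0198² - 13.53 ≈ 71.881
Since π²/1.0198² ≈ 9.49 < 13.53, λ₁ < 0.
The n=1 mode grows fastest (−λₙ is largest for n=1) → dominates.
Asymptotic: v ~ c₁ sin(πx/1.0198) e^{4.04t} (exponential growth at rate −λ₁ ≈ 4.04).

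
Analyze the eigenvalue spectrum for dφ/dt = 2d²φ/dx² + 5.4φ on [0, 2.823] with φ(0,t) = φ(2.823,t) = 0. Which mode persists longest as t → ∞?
Eigenvalues: λₙ = 2n²π²/2.823² - 5.4.
First three modes:
  n=1: λ₁ = 2π²/2.823² - 5.4 ≈ -2.923
  n=2: λ₂ = 8π²/2.823² - 5.4 ≈ 4.508
  n=3: λ₃ = 18π²/2.823² - 5.4 ≈ 16.892
Since 2π²/2.823² ≈ 2.477 < 5.4, λ₁ < 0.
The n=1 mode grows fastest (−λₙ is largest for n=1) → dominates.
Asymptotic: φ ~ c₁ sin(πx/2.823) e^{2.923t} (exponential growth at rate −λ₁ ≈ 2.923).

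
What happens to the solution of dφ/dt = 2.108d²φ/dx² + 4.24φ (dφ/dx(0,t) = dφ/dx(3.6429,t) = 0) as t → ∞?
φ grows unboundedly. With Neumann BCs the constant mode has diffusion eigenvalue 0, so any r > 0 makes it grow like e^(4.24t); solution grows exponentially.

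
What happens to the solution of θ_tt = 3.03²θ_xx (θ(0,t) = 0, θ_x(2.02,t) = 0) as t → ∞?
θ oscillates (no decay). Energy is conserved; the solution oscillates indefinitely as standing waves.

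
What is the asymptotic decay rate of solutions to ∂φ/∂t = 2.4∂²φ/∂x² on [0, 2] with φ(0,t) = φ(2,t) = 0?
Eigenvalues: λₙ = 2.4n²π²/2².
First three modes:
  n=1: λ₁ = 2.4π²/2² ≈ 5.922
  n=2: λ₂ = 9.6π²/2² ≈ 23.687 (4× faster decay)
  n=3: λ₃ = 21.6π²/2² ≈ 53.296 (9× faster decay)
As t → ∞, higher modes decay exponentially faster. The n=1 mode dominates: φ ~ c₁ sin(πx/2) e^{-λ₁t}.
Decay rate: λ₁ = 2.4π²/2² ≈ 5.922.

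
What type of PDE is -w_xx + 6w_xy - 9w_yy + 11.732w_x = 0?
With A = -1, B = 6, C = -9, the discriminant is 0. This is a parabolic PDE.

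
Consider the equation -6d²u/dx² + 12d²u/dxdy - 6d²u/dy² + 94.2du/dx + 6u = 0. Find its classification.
Parabolic. (A = -6, B = 12, C = -6 gives B² - 4AC = 0.)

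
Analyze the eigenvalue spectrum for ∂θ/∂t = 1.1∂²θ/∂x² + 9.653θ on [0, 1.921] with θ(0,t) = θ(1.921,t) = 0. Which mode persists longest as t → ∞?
Eigenvalues: λₙ = 1.1n²π²/1.921² - 9.653.
First three modes:
  n=1: λ₁ = 1.1π²/1.921² - 9.653 ≈ -6.711
  n=2: λ₂ = 4.4π²/1.921² - 9.653 ≈ 2.115
  n=3: λ₃ = 9.9π²/1.921² - 9.653 ≈ 16.825
Since 1.1π²/1.921² ≈ 2.942 < 9.653, λ₁ < 0.
The n=1 mode grows fastest (−λₙ is largest for n=1) → dominates.
Asymptotic: θ ~ c₁ sin(πx/1.921) e^{6.711t} (exponential growth at rate −λ₁ ≈ 6.711).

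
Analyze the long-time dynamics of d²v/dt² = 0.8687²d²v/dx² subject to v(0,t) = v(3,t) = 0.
Long-time behavior: v oscillates (no decay). Energy is conserved; the solution oscillates indefinitely as standing waves.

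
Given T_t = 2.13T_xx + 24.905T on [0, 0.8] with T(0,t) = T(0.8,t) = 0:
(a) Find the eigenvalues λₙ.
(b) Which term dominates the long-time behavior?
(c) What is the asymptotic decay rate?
Eigenvalues: λₙ = 2.13n²π²/0.8² - 24.905.
First three modes:
  n=1: λ₁ = 2.13π²/0.8² - 24.905 ≈ 7.942
  n=2: λ₂ = 8.52π²/0.8² - 24.905 ≈ 106.484
  n=3: λ₃ = 19.17π²/0.8² - 24.905 ≈ 270.72
Since 2.13π²/0.8² ≈ 32.847 > 24.905, all λₙ > 0.
The n=1 mode decays slowest → dominates as t → ∞.
Asymptotic: T ~ c₁ sin(πx/0.8) e^{-λ₁t} with decay rate λ₁ ≈ 7.942.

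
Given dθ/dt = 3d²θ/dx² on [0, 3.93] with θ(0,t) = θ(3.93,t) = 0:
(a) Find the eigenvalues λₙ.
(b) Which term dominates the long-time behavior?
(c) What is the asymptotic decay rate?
Eigenvalues: λₙ = 3n²π²/3.93².
First three modes:
  n=1: λ₁ = 3π²/3.93² ≈ 1.917
  n=2: λ₂ = 12π²/3.93² ≈ 7.668 (4× faster decay)
  n=3: λ₃ = 27π²/3.93² ≈ 17.254 (9× faster decay)
As t → ∞, higher modes decay exponentially faster. The n=1 mode dominates: θ ~ c₁ sin(πx/3.93) e^{-λ₁t}.
Decay rate: λ₁ = 3π²/3.93² ≈ 1.917.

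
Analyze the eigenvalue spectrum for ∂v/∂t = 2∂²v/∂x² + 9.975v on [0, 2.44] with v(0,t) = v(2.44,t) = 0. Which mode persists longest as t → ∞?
Eigenvalues: λₙ = 2n²π²/2.44² - 9.975.
First three modes:
  n=1: λ₁ = 2π²/2.44² - 9.975 ≈ -6.659
  n=2: λ₂ = 8π²/2.44² - 9.975 ≈ 3.287
  n=3: λ₃ = 18π²/2.44² - 9.975 ≈ 19.865
Since 2π²/2.44² ≈ 3.316 < 9.975, λ₁ < 0.
The n=1 mode grows fastest (−λₙ is largest for n=1) → dominates.
Asymptotic: v ~ c₁ sin(πx/2.44) e^{6.659t} (exponential growth at rate −λ₁ ≈ 6.659).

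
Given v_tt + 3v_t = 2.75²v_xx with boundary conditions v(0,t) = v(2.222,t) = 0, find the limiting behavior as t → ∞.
v → 0. Damping (γ=3) dissipates energy; oscillations decay exponentially.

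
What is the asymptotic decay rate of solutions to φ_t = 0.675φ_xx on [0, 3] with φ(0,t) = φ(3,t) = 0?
Eigenvalues: λₙ = 0.675n²π²/3².
First three modes:
  n=1: λ₁ = 0.675π²/3² ≈ 0.74
  n=2: λ₂ = 2.7π²/3² ≈ 2.961 (4× faster decay)
  n=3: λ₃ = 6.075π²/3² ≈ 6.662 (9× faster decay)
As t → ∞, higher modes decay exponentially faster. The n=1 mode dominates: φ ~ c₁ sin(πx/3) e^{-λ₁t}.
Decay rate: λ₁ = 0.675π²/3² ≈ 0.74.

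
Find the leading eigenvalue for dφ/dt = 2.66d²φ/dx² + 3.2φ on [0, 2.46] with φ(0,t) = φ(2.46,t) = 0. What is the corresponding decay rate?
Eigenvalues: λₙ = 2.66n²π²/2.46² - 3.2.
First three modes:
  n=1: λ₁ = 2.66π²/2.46² - 3.2 ≈ 1.138
  n=2: λ₂ = 10.64π²/2.46² - 3.2 ≈ 14.153
  n=3: λ₃ = 23.94π²/2.46² - 3.2 ≈ 35.844
Since 2.66π²/2.46² ≈ 4.338 > 3.2, all λₙ > 0.
The n=1 mode decays slowest → dominates as t → ∞.
Asymptotic: φ ~ c₁ sin(πx/2.46) e^{-λ₁t} with decay rate λ₁ ≈ 1.138.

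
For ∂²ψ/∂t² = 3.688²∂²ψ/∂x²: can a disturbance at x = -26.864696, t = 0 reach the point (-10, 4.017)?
No. The domain of dependence is [-24.814696, 4.814696], and -26.864696 is outside this interval.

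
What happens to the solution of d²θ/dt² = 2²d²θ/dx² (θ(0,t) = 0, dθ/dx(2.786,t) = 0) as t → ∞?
θ oscillates (no decay). Energy is conserved; the solution oscillates indefinitely as standing waves.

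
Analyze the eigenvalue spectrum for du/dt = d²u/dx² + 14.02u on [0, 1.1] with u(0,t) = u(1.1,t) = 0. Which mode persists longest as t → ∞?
Eigenvalues: λₙ = n²π²/1.1² - 14.02.
First three modes:
  n=1: λ₁ = π²/1.1² - 14.02 ≈ -5.863
  n=2: λ₂ = 4π²/1.1² - 14.02 ≈ 18.607
  n=3: λ₃ = 9π²/1.1² - 14.02 ≈ 59.39
Since π²/1.1² ≈ 8.157 < 14.02, λ₁ < 0.
The n=1 mode grows fastest (−λₙ is largest for n=1) → dominates.
Asymptotic: u ~ c₁ sin(πx/1.1) e^{5.863t} (exponential growth at rate −λ₁ ≈ 5.863).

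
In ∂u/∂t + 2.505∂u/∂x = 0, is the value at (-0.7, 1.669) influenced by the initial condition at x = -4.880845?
Yes. The characteristic through (-0.7, 1.669) passes through x = -4.880845.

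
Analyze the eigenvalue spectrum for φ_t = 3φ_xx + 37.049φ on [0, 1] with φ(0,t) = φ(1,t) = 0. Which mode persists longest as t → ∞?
Eigenvalues: λₙ = 3n²π²/1² - 37.049.
First three modes:
  n=1: λ₁ = 3π² - 37.049 ≈ -7.44
  n=2: λ₂ = 12π² - 37.049 ≈ 81.386
  n=3: λ₃ = 27π² - 37.049 ≈ 229.43
Since 3π² ≈ 29.609 < 37.049, λ₁ < 0.
The n=1 mode grows fastest (−λₙ is largest for n=1) → dominates.
Asymptotic: φ ~ c₁ sin(πx/1) e^{7.44t} (exponential growth at rate −λ₁ ≈ 7.44).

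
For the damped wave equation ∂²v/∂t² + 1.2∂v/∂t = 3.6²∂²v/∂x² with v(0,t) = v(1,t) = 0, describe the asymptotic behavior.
v → 0. Damping (γ=1.2) dissipates energy; oscillations decay exponentially.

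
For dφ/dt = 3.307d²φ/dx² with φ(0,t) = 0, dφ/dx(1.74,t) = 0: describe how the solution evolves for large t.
φ → 0. Heat escapes through the Dirichlet boundary.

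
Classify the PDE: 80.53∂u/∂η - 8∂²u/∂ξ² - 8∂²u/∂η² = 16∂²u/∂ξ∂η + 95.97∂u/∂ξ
Rewriting in standard form: -8∂²u/∂ξ² - 16∂²u/∂ξ∂η - 8∂²u/∂η² - 95.97∂u/∂ξ + 80.53∂u/∂η = 0. A = -8, B = -16, C = -8. Discriminant B² - 4AC = 0. Since 0 = 0, parabolic.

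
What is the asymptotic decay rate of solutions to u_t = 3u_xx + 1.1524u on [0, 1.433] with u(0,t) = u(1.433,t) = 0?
Eigenvalues: λₙ = 3n²π²/1.433² - 1.1524.
First three modes:
  n=1: λ₁ = 3π²/1.433² - 1.1524 ≈ 13.266
  n=2: λ₂ = 12π²/1.433² - 1.1524 ≈ 56.523
  n=3: λ₃ = 27π²/1.433² - 1.1524 ≈ 128.617
Since 3π²/1.433² ≈ 14.419 > 1.1524, all λₙ > 0.
The n=1 mode decays slowest → dominates as t → ∞.
Asymptotic: u ~ c₁ sin(πx/1.433) e^{-λ₁t} with decay rate λ₁ ≈ 13.266.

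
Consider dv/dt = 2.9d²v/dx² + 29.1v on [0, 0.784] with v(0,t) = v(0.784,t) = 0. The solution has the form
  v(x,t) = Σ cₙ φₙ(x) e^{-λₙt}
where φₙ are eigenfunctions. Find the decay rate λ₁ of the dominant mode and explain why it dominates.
Eigenvalues: λₙ = 2.9n²π²/0.784² - 29.1.
First three modes:
  n=1: λ₁ = 2.9π²/0.784² - 29.1 ≈ 17.466
  n=2: λ₂ = 11.6π²/0.784² - 29.1 ≈ 157.163
  n=3: λ₃ = 26.1π²/0.784² - 29.1 ≈ 389.991
Since 2.9π²/0.784² ≈ 46.566 > 29.1, all λₙ > 0.
The n=1 mode decays slowest → dominates as t → ∞.
Asymptotic: v ~ c₁ sin(πx/0.784) e^{-λ₁t} with decay rate λ₁ ≈ 17.466.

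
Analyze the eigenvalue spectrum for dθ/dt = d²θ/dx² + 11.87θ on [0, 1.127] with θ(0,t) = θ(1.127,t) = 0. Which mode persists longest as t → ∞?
Eigenvalues: λₙ = n²π²/1.127² - 11.87.
First three modes:
  n=1: λ₁ = π²/1.127² - 11.87 ≈ -4.099
  n=2: λ₂ = 4π²/1.127² - 11.87 ≈ 19.212
  n=3: λ₃ = 9π²/1.127² - 11.87 ≈ 58.065
Since π²/1.127² ≈ 7.771 < 11.87, λ₁ < 0.
The n=1 mode grows fastest (−λₙ is largest for n=1) → dominates.
Asymptotic: θ ~ c₁ sin(πx/1.127) e^{4.099t} (exponential growth at rate −λ₁ ≈ 4.099).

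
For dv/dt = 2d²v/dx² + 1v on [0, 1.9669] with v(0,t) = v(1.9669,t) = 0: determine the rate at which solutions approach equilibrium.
Eigenvalues: λₙ = 2n²π²/1.9669² - 1.
First three modes:
  n=1: λ₁ = 2π²/1.9669² - 1 ≈ 4.102
  n=2: λ₂ = 8π²/1.9669² - 1 ≈ 19.409
  n=3: λ₃ = 18π²/1.9669² - 1 ≈ 44.921
Since 2π²/1.9669² ≈ 5.102 > 1, all λₙ > 0.
The n=1 mode decays slowest → dominates as t → ∞.
Asymptotic: v ~ c₁ sin(πx/1.9669) e^{-λ₁t} with decay rate λ₁ ≈ 4.102.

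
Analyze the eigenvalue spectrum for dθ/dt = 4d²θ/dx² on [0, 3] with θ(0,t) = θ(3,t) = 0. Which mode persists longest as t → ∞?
Eigenvalues: λₙ = 4n²π²/3².
First three modes:
  n=1: λ₁ = 4π²/3² ≈ 4.386
  n=2: λ₂ = 16π²/3² ≈ 17.546 (4× faster decay)
  n=3: λ₃ = 36π²/3² ≈ 39.478 (9× faster decay)
As t → ∞, higher modes decay exponentially faster. The n=1 mode dominates: θ ~ c₁ sin(πx/3) e^{-λ₁t}.
Decay rate: λ₁ = 4π²/3² ≈ 4.386.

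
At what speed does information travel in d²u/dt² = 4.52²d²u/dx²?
Speed = 4.52. Information travels along characteristics x = x₀ ± 4.52t.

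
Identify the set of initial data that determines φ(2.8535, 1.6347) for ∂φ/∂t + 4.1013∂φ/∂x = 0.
A single point: x = -3.85089511. The characteristic through (2.8535, 1.6347) is x - 4.1013t = const, so x = 2.8535 - 4.1013·1.6347 = -3.85089511.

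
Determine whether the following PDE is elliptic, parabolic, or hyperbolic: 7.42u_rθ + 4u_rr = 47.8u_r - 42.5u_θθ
Rewriting in standard form: 4u_rr + 7.42u_rθ + 42.5u_θθ - 47.8u_r = 0. Coefficients: A = 4, B = 7.42, C = 42.5. B² - 4AC = -624.9436, which is negative, so the equation is elliptic.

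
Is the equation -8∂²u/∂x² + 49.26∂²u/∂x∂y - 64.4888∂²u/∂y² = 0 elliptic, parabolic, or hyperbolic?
Computing B² - 4AC with A = -8, B = 49.26, C = -64.4888: discriminant = 362.906 (positive). Answer: hyperbolic.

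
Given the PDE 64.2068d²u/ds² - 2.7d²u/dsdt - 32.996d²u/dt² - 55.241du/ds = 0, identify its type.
The second-order coefficients are A = 64.2068, B = -2.7, C = -32.996. Since B² - 4AC = 8481.5602912 > 0, this is a hyperbolic PDE.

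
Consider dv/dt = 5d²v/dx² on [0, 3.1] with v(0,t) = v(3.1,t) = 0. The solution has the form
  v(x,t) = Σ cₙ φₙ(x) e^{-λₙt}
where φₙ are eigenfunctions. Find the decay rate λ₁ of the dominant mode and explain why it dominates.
Eigenvalues: λₙ = 5n²π²/3.1².
First three modes:
  n=1: λ₁ = 5π²/3.1² ≈ 5.135
  n=2: λ₂ = 20π²/3.1² ≈ 20.54 (4× faster decay)
  n=3: λ₃ = 45π²/3.1² ≈ 46.216 (9× faster decay)
As t → ∞, higher modes decay exponentially faster. The n=1 mode dominates: v ~ c₁ sin(πx/3.1) e^{-λ₁t}.
Decay rate: λ₁ = 5π²/3.1² ≈ 5.135.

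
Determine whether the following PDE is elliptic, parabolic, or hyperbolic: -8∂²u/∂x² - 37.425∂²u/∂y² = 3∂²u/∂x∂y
Rewriting in standard form: -8∂²u/∂x² - 3∂²u/∂x∂y - 37.425∂²u/∂y² = 0. Coefficients: A = -8, B = -3, C = -37.425. B² - 4AC = -1188.6, which is negative, so the equation is elliptic.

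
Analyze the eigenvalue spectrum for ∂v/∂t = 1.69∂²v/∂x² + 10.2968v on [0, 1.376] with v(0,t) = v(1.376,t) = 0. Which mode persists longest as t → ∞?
Eigenvalues: λₙ = 1.69n²π²/1.376² - 10.2968.
First three modes:
  n=1: λ₁ = 1.69π²/1.376² - 10.2968 ≈ -1.487
  n=2: λ₂ = 6.76π²/1.376² - 10.2968 ≈ 24.941
  n=3: λ₃ = 15.21π²/1.376² - 10.2968 ≈ 68.988
Since 1.69π²/1.376² ≈ 8.809 < 10.2968, λ₁ < 0.
The n=1 mode grows fastest (−λₙ is largest for n=1) → dominates.
Asymptotic: v ~ c₁ sin(πx/1.376) e^{1.487t} (exponential growth at rate −λ₁ ≈ 1.487).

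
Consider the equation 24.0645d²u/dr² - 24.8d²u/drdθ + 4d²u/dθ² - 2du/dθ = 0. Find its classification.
Hyperbolic. (A = 24.0645, B = -24.8, C = 4 gives B² - 4AC = 230.008.)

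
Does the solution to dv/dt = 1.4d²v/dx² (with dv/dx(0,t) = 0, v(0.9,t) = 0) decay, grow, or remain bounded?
v → 0. Heat escapes through the Dirichlet boundary.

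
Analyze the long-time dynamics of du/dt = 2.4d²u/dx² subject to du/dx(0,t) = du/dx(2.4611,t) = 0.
Long-time behavior: u → constant (steady state). Heat is conserved (no flux at boundaries); solution approaches the spatial average.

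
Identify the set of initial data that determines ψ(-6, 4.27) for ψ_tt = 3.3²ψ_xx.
Domain of dependence: [-20.091, 8.091]. Signals travel at speed 3.3, so data within |x - -6| ≤ 3.3·4.27 = 14.091 can reach the point.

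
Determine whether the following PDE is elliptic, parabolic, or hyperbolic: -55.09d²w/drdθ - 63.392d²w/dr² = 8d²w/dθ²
Rewriting in standard form: -63.392d²w/dr² - 55.09d²w/drdθ - 8d²w/dθ² = 0. Coefficients: A = -63.392, B = -55.09, C = -8. B² - 4AC = 1006.3641, which is positive, so the equation is hyperbolic.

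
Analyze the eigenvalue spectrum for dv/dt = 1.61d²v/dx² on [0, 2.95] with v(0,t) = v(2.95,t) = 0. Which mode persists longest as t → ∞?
Eigenvalues: λₙ = 1.61n²π²/2.95².
First three modes:
  n=1: λ₁ = 1.61π²/2.95² ≈ 1.826
  n=2: λ₂ = 6.44π²/2.95² ≈ 7.304 (4× faster decay)
  n=3: λ₃ = 14.49π²/2.95² ≈ 16.433 (9× faster decay)
As t → ∞, higher modes decay exponentially faster. The n=1 mode dominates: v ~ c₁ sin(πx/2.95) e^{-λ₁t}.
Decay rate: λ₁ = 1.61π²/2.95² ≈ 1.826.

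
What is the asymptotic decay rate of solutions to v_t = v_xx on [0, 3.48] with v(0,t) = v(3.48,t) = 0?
Eigenvalues: λₙ = n²π²/3.48².
First three modes:
  n=1: λ₁ = π²/3.48² ≈ 0.815
  n=2: λ₂ = 4π²/3.48² ≈ 3.26 (4× faster decay)
  n=3: λ₃ = 9π²/3.48² ≈ 7.335 (9× faster decay)
As t → ∞, higher modes decay exponentially faster. The n=1 mode dominates: v ~ c₁ sin(πx/3.48) e^{-λ₁t}.
Decay rate: λ₁ = π²/3.48² ≈ 0.815.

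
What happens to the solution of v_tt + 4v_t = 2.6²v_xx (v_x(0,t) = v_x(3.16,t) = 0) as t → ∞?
v → constant (steady state). Damping (γ=4) dissipates the nonconstant modes; with Neumann BCs the spatial average obeys M''+γM'=0 and tends to a finite limit.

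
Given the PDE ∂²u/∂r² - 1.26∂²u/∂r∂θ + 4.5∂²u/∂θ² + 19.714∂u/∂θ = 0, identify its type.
The second-order coefficients are A = 1, B = -1.26, C = 4.5. Since B² - 4AC = -16.4124 < 0, this is an elliptic PDE.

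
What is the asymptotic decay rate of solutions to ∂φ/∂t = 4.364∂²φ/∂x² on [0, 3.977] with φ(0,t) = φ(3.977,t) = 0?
Eigenvalues: λₙ = 4.364n²π²/3.977².
First three modes:
  n=1: λ₁ = 4.364π²/3.977² ≈ 2.723
  n=2: λ₂ = 17.456π²/3.977² ≈ 10.893 (4× faster decay)
  n=3: λ₃ = 39.276π²/3.977² ≈ 24.508 (9× faster decay)
As t → ∞, higher modes decay exponentially faster. The n=1 mode dominates: φ ~ c₁ sin(πx/3.977) e^{-λ₁t}.
Decay rate: λ₁ = 4.364π²/3.977² ≈ 2.723.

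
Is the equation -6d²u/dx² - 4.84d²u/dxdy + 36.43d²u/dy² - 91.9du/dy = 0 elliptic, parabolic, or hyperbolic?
Computing B² - 4AC with A = -6, B = -4.84, C = 36.43: discriminant = 897.7456 (positive). Answer: hyperbolic.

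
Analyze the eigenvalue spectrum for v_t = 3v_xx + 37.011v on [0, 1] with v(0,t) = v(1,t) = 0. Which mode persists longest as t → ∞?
Eigenvalues: λₙ = 3n²π²/1² - 37.011.
First three modes:
  n=1: λ₁ = 3π² - 37.011 ≈ -7.402
  n=2: λ₂ = 12π² - 37.011 ≈ 81.424
  n=3: λ₃ = 27π² - 37.011 ≈ 229.468
Since 3π² ≈ 29.609 < 37.011, λ₁ < 0.
The n=1 mode grows fastest (−λₙ is largest for n=1) → dominates.
Asymptotic: v ~ c₁ sin(πx/1) e^{7.402t} (exponential growth at rate −λ₁ ≈ 7.402).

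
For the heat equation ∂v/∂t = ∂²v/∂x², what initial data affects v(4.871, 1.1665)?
The entire real line. The heat equation has infinite propagation speed: any initial disturbance instantly affects all points (though exponentially small far away).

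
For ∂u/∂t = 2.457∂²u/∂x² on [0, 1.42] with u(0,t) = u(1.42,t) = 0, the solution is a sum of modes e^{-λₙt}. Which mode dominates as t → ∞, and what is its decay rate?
Eigenvalues: λₙ = 2.457n²π²/1.42².
First three modes:
  n=1: λ₁ = 2.457π²/1.42² ≈ 12.026
  n=2: λ₂ = 9.828π²/1.42² ≈ 48.105 (4× faster decay)
  n=3: λ₃ = 22.113π²/1.42² ≈ 108.236 (9× faster decay)
As t → ∞, higher modes decay exponentially faster. The n=1 mode dominates: u ~ c₁ sin(πx/1.42) e^{-λ₁t}.
Decay rate: λ₁ = 2.457π²/1.42² ≈ 12.026.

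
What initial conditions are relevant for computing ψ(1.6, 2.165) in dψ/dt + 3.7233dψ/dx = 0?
A single point: x = -6.4609445. The characteristic through (1.6, 2.165) is x - 3.7233t = const, so x = 1.6 - 3.7233·2.165 = -6.4609445.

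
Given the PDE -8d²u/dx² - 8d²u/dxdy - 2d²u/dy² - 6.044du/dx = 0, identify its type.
The second-order coefficients are A = -8, B = -8, C = -2. Since B² - 4AC = 0 = 0, this is a parabolic PDE.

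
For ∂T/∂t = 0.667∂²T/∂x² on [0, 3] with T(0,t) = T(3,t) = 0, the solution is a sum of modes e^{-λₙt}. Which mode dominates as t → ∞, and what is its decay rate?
Eigenvalues: λₙ = 0.667n²π²/3².
First three modes:
  n=1: λ₁ = 0.667π²/3² ≈ 0.731
  n=2: λ₂ = 2.668π²/3² ≈ 2.926 (4× faster decay)
  n=3: λ₃ = 6.003π²/3² ≈ 6.583 (9× faster decay)
As t → ∞, higher modes decay exponentially faster. The n=1 mode dominates: T ~ c₁ sin(πx/3) e^{-λ₁t}.
Decay rate: λ₁ = 0.667π²/3² ≈ 0.731.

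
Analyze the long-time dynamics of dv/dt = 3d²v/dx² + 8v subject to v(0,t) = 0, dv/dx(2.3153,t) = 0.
Long-time behavior: v grows unboundedly. Reaction dominates diffusion (r=8 > κπ²/(4L²)≈1.38); solution grows exponentially.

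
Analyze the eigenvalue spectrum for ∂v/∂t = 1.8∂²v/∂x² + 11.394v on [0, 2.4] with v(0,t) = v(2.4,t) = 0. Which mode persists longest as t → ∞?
Eigenvalues: λₙ = 1.8n²π²/2.4² - 11.394.
First three modes:
  n=1: λ₁ = 1.8π²/2.4² - 11.394 ≈ -8.31
  n=2: λ₂ = 7.2π²/2.4² - 11.394 ≈ 0.943
  n=3: λ₃ = 16.2π²/2.4² - 11.394 ≈ 16.364
Since 1.8π²/2.4² ≈ 3.084 < 11.394, λ₁ < 0.
The n=1 mode grows fastest (−λₙ is largest for n=1) → dominates.
Asymptotic: v ~ c₁ sin(πx/2.4) e^{8.31t} (exponential growth at rate −λ₁ ≈ 8.31).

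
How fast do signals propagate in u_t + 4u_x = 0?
Speed = 4. Information travels along x - 4t = const (rightward).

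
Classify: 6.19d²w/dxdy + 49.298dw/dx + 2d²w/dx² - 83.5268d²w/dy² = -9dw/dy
Rewriting in standard form: 2d²w/dx² + 6.19d²w/dxdy - 83.5268d²w/dy² + 49.298dw/dx + 9dw/dy = 0. Hyperbolic (discriminant = 706.5305).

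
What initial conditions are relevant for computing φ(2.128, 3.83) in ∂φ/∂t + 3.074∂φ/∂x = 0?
A single point: x = -9.64542. The characteristic through (2.128, 3.83) is x - 3.074t = const, so x = 2.128 - 3.074·3.83 = -9.64542.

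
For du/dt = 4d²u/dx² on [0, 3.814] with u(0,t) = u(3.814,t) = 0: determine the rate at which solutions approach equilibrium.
Eigenvalues: λₙ = 4n²π²/3.814².
First three modes:
  n=1: λ₁ = 4π²/3.814² ≈ 2.714
  n=2: λ₂ = 16π²/3.814² ≈ 10.856 (4× faster decay)
  n=3: λ₃ = 36π²/3.814² ≈ 24.425 (9× faster decay)
As t → ∞, higher modes decay exponentially faster. The n=1 mode dominates: u ~ c₁ sin(πx/3.814) e^{-λ₁t}.
Decay rate: λ₁ = 4π²/3.814² ≈ 2.714.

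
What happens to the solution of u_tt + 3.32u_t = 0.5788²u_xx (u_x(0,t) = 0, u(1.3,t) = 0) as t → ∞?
u → 0. Damping (γ=3.32) dissipates energy; oscillations decay exponentially.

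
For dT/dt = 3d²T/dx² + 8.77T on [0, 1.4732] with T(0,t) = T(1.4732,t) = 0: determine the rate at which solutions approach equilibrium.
Eigenvalues: λₙ = 3n²π²/1.4732² - 8.77.
First three modes:
  n=1: λ₁ = 3π²/1.4732² - 8.77 ≈ 4.873
  n=2: λ₂ = 12π²/1.4732² - 8.77 ≈ 45.8
  n=3: λ₃ = 27π²/1.4732² - 8.77 ≈ 114.014
Since 3π²/1.4732² ≈ 13.643 > 8.77, all λₙ > 0.
The n=1 mode decays slowest → dominates as t → ∞.
Asymptotic: T ~ c₁ sin(πx/1.4732) e^{-λ₁t} with decay rate λ₁ ≈ 4.873.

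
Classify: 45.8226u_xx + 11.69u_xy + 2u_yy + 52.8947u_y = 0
Elliptic (discriminant = -229.9247).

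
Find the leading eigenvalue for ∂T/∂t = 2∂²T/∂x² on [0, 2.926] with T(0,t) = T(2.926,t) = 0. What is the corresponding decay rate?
Eigenvalues: λₙ = 2n²π²/2.926².
First three modes:
  n=1: λ₁ = 2π²/2.926² ≈ 2.306
  n=2: λ₂ = 8π²/2.926² ≈ 9.222 (4× faster decay)
  n=3: λ₃ = 18π²/2.926² ≈ 20.75 (9× faster decay)
As t → ∞, higher modes decay exponentially faster. The n=1 mode dominates: T ~ c₁ sin(πx/2.926) e^{-λ₁t}.
Decay rate: λ₁ = 2π²/2.926² ≈ 2.306.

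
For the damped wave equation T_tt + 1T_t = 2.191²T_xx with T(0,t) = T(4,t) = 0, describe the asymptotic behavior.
T → 0. Damping (γ=1) dissipates energy; oscillations decay exponentially.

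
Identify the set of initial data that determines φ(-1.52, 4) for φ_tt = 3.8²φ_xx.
Domain of dependence: [-16.72, 13.68]. Signals travel at speed 3.8, so data within |x - -1.52| ≤ 3.8·4 = 15.2 can reach the point.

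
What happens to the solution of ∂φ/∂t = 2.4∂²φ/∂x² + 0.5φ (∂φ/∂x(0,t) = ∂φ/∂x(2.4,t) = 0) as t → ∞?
φ grows unboundedly. With Neumann BCs the constant mode has diffusion eigenvalue 0, so any r > 0 makes it grow like e^(0.5t); solution grows exponentially.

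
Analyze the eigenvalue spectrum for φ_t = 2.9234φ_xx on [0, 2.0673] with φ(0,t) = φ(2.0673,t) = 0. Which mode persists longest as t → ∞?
Eigenvalues: λₙ = 2.9234n²π²/2.0673².
First three modes:
  n=1: λ₁ = 2.9234π²/2.0673² ≈ 6.751
  n=2: λ₂ = 11.6936π²/2.0673² ≈ 27.005 (4× faster decay)
  n=3: λ₃ = 26.3106π²/2.0673² ≈ 60.761 (9× faster decay)
As t → ∞, higher modes decay exponentially faster. The n=1 mode dominates: φ ~ c₁ sin(πx/2.0673) e^{-λ₁t}.
Decay rate: λ₁ = 2.9234π²/2.0673² ≈ 6.751.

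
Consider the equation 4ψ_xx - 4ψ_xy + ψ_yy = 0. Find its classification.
Parabolic. (A = 4, B = -4, C = 1 gives B² - 4AC = 0.)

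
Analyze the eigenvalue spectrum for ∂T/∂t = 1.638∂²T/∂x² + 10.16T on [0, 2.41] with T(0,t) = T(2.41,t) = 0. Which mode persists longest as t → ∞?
Eigenvalues: λₙ = 1.638n²π²/2.41² - 10.16.
First three modes:
  n=1: λ₁ = 1.638π²/2.41² - 10.16 ≈ -7.377
  n=2: λ₂ = 6.552π²/2.41² - 10.16 ≈ 0.974
  n=3: λ₃ = 14.742π²/2.41² - 10.16 ≈ 14.891
Since 1.638π²/2.41² ≈ 2.783 < 10.16, λ₁ < 0.
The n=1 mode grows fastest (−λₙ is largest for n=1) → dominates.
Asymptotic: T ~ c₁ sin(πx/2.41) e^{7.377t} (exponential growth at rate −λ₁ ≈ 7.377).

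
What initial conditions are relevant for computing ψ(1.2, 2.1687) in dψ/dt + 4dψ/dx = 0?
A single point: x = -7.4748. The characteristic through (1.2, 2.1687) is x - 4t = const, so x = 1.2 - 4·2.1687 = -7.4748.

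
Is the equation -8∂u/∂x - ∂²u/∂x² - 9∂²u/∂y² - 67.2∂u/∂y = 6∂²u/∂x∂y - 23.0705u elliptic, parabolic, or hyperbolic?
Rewriting in standard form: -∂²u/∂x² - 6∂²u/∂x∂y - 9∂²u/∂y² - 8∂u/∂x - 67.2∂u/∂y + 23.0705u = 0. Computing B² - 4AC with A = -1, B = -6, C = -9: discriminant = 0 (zero). Answer: parabolic.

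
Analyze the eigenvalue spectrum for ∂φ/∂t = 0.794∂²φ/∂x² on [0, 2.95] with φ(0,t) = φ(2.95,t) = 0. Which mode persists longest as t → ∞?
Eigenvalues: λₙ = 0.794n²π²/2.95².
First three modes:
  n=1: λ₁ = 0.794π²/2.95² ≈ 0.9
  n=2: λ₂ = 3.176π²/2.95² ≈ 3.602 (4× faster decay)
  n=3: λ₃ = 7.146π²/2.95² ≈ 8.104 (9× faster decay)
As t → ∞, higher modes decay exponentially faster. The n=1 mode dominates: φ ~ c₁ sin(πx/2.95) e^{-λ₁t}.
Decay rate: λ₁ = 0.794π²/2.95² ≈ 0.9.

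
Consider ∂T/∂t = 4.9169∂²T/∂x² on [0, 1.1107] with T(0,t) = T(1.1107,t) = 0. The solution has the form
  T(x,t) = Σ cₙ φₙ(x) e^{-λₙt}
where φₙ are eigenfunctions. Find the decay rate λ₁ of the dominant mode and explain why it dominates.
Eigenvalues: λₙ = 4.9169n²π²/1.1107².
First three modes:
  n=1: λ₁ = 4.9169π²/1.1107² ≈ 39.337
  n=2: λ₂ = 19.6676π²/1.1107² ≈ 157.347 (4× faster decay)
  n=3: λ₃ = 44.2521π²/1.1107² ≈ 354.03 (9× faster decay)
As t → ∞, higher modes decay exponentially faster. The n=1 mode dominates: T ~ c₁ sin(πx/1.1107) e^{-λ₁t}.
Decay rate: λ₁ = 4.9169π²/1.1107² ≈ 39.337.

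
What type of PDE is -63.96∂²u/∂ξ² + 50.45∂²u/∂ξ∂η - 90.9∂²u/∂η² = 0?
With A = -63.96, B = 50.45, C = -90.9, the discriminant is -20710.6535. This is an elliptic PDE.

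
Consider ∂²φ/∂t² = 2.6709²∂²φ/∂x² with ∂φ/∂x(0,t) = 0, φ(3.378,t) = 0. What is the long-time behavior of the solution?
As t → ∞, φ oscillates (no decay). Energy is conserved; the solution oscillates indefinitely as standing waves.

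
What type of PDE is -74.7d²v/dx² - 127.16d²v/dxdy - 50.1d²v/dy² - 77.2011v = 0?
With A = -74.7, B = -127.16, C = -50.1, the discriminant is 1199.7856. This is a hyperbolic PDE.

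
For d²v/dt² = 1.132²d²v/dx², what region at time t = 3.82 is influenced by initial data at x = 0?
Domain of influence: [-4.32424, 4.32424]. Data at x = 0 spreads outward at speed 1.132.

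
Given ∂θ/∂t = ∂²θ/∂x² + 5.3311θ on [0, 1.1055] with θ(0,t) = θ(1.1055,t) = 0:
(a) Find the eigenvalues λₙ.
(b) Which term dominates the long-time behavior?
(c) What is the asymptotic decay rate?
Eigenvalues: λₙ = n²π²/1.1055² - 5.3311.
First three modes:
  n=1: λ₁ = π²/1.1055² - 5.3311 ≈ 2.745
  n=2: λ₂ = 4π²/1.1055² - 5.3311 ≈ 26.972
  n=3: λ₃ = 9π²/1.1055² - 5.3311 ≈ 67.351
Since π²/1.1055² ≈ 8.076 > 5.3311, all λₙ > 0.
The n=1 mode decays slowest → dominates as t → ∞.
Asymptotic: θ ~ c₁ sin(πx/1.1055) e^{-λ₁t} with decay rate λ₁ ≈ 2.745.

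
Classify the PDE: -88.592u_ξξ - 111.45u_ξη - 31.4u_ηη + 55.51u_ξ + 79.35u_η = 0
A = -88.592, B = -111.45, C = -31.4. Discriminant B² - 4AC = 1293.9473. Since 1293.9473 > 0, hyperbolic.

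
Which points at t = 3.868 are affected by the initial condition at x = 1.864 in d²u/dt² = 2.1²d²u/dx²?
Domain of influence: [-6.2588, 9.9868]. Data at x = 1.864 spreads outward at speed 2.1.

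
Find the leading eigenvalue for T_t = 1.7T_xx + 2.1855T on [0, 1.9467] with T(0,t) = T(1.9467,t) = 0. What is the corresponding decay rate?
Eigenvalues: λₙ = 1.7n²π²/1.9467² - 2.1855.
First three modes:
  n=1: λ₁ = 1.7π²/1.9467² - 2.1855 ≈ 2.242
  n=2: λ₂ = 6.8π²/1.9467² - 2.1855 ≈ 15.524
  n=3: λ₃ = 15.3π²/1.9467² - 2.1855 ≈ 37.661
Since 1.7π²/1.9467² ≈ 4.427 > 2.1855, all λₙ > 0.
The n=1 mode decays slowest → dominates as t → ∞.
Asymptotic: T ~ c₁ sin(πx/1.9467) e^{-λ₁t} with decay rate λ₁ ≈ 2.242.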